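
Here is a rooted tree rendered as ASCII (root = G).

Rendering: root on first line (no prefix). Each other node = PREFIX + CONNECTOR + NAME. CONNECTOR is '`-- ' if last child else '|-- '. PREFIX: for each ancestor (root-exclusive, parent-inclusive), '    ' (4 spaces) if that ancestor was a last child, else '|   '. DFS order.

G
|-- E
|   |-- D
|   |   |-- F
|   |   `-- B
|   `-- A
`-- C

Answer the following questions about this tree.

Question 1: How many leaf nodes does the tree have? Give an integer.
Answer: 4

Derivation:
Leaves (nodes with no children): A, B, C, F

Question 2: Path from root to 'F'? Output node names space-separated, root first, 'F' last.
Walk down from root: G -> E -> D -> F

Answer: G E D F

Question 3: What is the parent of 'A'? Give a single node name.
Scan adjacency: A appears as child of E

Answer: E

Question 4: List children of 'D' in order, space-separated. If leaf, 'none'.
Node D's children (from adjacency): F, B

Answer: F B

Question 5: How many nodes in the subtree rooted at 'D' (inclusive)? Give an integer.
Answer: 3

Derivation:
Subtree rooted at D contains: B, D, F
Count = 3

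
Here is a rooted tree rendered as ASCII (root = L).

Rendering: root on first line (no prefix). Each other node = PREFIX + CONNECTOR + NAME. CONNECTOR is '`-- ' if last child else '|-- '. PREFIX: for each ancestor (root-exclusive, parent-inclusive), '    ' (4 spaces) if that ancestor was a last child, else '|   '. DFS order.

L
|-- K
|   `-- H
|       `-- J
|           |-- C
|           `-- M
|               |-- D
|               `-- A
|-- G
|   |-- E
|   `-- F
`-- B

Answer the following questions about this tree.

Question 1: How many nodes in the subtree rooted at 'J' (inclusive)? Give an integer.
Answer: 5

Derivation:
Subtree rooted at J contains: A, C, D, J, M
Count = 5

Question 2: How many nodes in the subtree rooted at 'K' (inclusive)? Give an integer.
Answer: 7

Derivation:
Subtree rooted at K contains: A, C, D, H, J, K, M
Count = 7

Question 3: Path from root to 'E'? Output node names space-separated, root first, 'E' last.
Answer: L G E

Derivation:
Walk down from root: L -> G -> E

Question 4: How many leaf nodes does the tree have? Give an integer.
Answer: 6

Derivation:
Leaves (nodes with no children): A, B, C, D, E, F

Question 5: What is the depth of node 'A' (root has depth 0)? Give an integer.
Path from root to A: L -> K -> H -> J -> M -> A
Depth = number of edges = 5

Answer: 5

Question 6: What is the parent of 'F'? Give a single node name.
Scan adjacency: F appears as child of G

Answer: G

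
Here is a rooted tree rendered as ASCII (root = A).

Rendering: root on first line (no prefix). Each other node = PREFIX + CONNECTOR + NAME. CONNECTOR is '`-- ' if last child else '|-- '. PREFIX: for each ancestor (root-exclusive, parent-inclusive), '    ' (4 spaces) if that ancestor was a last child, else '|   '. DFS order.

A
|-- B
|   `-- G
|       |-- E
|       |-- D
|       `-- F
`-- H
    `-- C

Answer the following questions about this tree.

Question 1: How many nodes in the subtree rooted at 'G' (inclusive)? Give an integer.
Answer: 4

Derivation:
Subtree rooted at G contains: D, E, F, G
Count = 4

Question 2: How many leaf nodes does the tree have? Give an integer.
Leaves (nodes with no children): C, D, E, F

Answer: 4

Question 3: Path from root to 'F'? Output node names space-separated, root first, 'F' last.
Answer: A B G F

Derivation:
Walk down from root: A -> B -> G -> F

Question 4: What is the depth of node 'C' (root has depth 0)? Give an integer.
Path from root to C: A -> H -> C
Depth = number of edges = 2

Answer: 2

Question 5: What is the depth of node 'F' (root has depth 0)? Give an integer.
Answer: 3

Derivation:
Path from root to F: A -> B -> G -> F
Depth = number of edges = 3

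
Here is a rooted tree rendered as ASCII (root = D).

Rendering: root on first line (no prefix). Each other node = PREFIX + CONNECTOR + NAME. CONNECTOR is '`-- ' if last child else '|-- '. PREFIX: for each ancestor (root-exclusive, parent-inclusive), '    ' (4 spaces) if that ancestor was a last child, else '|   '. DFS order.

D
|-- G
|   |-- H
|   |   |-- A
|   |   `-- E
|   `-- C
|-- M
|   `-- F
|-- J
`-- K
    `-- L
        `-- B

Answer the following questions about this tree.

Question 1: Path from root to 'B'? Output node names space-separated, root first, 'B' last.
Answer: D K L B

Derivation:
Walk down from root: D -> K -> L -> B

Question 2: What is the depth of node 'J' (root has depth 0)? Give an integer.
Path from root to J: D -> J
Depth = number of edges = 1

Answer: 1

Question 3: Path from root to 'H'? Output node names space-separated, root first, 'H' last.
Answer: D G H

Derivation:
Walk down from root: D -> G -> H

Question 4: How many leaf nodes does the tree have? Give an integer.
Answer: 6

Derivation:
Leaves (nodes with no children): A, B, C, E, F, J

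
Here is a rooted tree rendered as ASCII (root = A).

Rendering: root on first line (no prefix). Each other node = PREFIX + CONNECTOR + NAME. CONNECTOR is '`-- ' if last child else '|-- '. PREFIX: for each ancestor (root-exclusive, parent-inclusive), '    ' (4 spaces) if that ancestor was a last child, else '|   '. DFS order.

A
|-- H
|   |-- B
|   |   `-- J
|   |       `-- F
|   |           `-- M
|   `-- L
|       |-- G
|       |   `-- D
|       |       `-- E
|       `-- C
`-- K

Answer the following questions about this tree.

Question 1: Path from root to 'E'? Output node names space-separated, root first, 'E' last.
Walk down from root: A -> H -> L -> G -> D -> E

Answer: A H L G D E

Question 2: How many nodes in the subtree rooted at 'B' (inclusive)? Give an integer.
Answer: 4

Derivation:
Subtree rooted at B contains: B, F, J, M
Count = 4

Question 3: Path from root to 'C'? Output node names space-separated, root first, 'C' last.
Answer: A H L C

Derivation:
Walk down from root: A -> H -> L -> C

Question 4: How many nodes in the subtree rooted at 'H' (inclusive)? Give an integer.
Subtree rooted at H contains: B, C, D, E, F, G, H, J, L, M
Count = 10

Answer: 10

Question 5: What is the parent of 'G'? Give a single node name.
Scan adjacency: G appears as child of L

Answer: L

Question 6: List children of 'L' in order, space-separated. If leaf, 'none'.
Answer: G C

Derivation:
Node L's children (from adjacency): G, C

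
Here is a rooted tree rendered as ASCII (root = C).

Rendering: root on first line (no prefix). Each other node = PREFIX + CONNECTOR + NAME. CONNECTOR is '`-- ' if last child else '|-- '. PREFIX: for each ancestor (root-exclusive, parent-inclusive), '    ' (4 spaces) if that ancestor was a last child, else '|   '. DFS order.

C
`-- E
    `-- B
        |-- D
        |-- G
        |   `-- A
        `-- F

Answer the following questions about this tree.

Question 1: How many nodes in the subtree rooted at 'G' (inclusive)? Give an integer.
Answer: 2

Derivation:
Subtree rooted at G contains: A, G
Count = 2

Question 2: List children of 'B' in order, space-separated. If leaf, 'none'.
Answer: D G F

Derivation:
Node B's children (from adjacency): D, G, F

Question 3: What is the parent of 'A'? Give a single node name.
Scan adjacency: A appears as child of G

Answer: G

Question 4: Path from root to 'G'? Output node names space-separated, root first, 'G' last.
Answer: C E B G

Derivation:
Walk down from root: C -> E -> B -> G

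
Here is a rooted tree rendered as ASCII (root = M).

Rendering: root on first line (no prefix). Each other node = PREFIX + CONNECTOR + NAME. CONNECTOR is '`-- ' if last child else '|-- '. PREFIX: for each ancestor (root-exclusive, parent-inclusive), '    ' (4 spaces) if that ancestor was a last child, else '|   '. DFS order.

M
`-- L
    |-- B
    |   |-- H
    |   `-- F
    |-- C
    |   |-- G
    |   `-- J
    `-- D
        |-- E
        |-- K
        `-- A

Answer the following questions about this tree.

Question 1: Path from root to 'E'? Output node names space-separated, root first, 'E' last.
Answer: M L D E

Derivation:
Walk down from root: M -> L -> D -> E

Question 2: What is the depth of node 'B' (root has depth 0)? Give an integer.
Answer: 2

Derivation:
Path from root to B: M -> L -> B
Depth = number of edges = 2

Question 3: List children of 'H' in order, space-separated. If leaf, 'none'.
Answer: none

Derivation:
Node H's children (from adjacency): (leaf)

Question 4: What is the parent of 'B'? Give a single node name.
Scan adjacency: B appears as child of L

Answer: L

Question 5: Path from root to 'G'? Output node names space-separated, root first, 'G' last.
Walk down from root: M -> L -> C -> G

Answer: M L C G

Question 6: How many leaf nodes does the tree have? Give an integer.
Answer: 7

Derivation:
Leaves (nodes with no children): A, E, F, G, H, J, K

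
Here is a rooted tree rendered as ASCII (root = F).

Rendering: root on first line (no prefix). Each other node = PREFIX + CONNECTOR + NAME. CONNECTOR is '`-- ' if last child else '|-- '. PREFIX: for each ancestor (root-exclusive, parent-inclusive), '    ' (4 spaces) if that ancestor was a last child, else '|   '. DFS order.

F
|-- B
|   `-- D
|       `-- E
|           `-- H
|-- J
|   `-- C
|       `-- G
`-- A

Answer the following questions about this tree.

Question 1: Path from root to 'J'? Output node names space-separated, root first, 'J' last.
Walk down from root: F -> J

Answer: F J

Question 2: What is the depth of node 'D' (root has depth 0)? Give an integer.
Path from root to D: F -> B -> D
Depth = number of edges = 2

Answer: 2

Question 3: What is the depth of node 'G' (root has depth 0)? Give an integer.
Answer: 3

Derivation:
Path from root to G: F -> J -> C -> G
Depth = number of edges = 3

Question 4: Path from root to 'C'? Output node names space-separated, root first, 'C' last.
Walk down from root: F -> J -> C

Answer: F J C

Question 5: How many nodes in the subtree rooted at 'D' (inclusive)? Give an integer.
Subtree rooted at D contains: D, E, H
Count = 3

Answer: 3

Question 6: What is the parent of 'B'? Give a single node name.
Answer: F

Derivation:
Scan adjacency: B appears as child of F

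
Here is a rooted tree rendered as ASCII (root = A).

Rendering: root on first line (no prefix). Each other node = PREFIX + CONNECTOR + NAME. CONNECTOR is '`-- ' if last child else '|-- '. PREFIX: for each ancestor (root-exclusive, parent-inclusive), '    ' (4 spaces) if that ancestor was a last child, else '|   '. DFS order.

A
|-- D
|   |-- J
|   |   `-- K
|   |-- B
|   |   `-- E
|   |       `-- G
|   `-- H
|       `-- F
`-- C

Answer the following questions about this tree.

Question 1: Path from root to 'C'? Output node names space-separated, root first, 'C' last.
Walk down from root: A -> C

Answer: A C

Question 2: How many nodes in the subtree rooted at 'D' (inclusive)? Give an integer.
Answer: 8

Derivation:
Subtree rooted at D contains: B, D, E, F, G, H, J, K
Count = 8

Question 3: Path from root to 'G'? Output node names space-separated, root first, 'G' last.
Answer: A D B E G

Derivation:
Walk down from root: A -> D -> B -> E -> G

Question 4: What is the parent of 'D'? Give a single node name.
Answer: A

Derivation:
Scan adjacency: D appears as child of A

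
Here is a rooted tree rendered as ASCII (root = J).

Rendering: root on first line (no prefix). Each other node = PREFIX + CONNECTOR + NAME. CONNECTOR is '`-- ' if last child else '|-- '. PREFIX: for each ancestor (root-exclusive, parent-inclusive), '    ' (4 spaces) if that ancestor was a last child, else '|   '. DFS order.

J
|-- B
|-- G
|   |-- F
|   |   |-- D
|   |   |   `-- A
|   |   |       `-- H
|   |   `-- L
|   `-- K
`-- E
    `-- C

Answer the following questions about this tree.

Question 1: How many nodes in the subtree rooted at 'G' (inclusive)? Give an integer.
Subtree rooted at G contains: A, D, F, G, H, K, L
Count = 7

Answer: 7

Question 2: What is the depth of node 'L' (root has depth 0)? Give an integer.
Path from root to L: J -> G -> F -> L
Depth = number of edges = 3

Answer: 3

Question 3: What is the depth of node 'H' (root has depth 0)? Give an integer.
Path from root to H: J -> G -> F -> D -> A -> H
Depth = number of edges = 5

Answer: 5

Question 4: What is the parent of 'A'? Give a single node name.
Answer: D

Derivation:
Scan adjacency: A appears as child of D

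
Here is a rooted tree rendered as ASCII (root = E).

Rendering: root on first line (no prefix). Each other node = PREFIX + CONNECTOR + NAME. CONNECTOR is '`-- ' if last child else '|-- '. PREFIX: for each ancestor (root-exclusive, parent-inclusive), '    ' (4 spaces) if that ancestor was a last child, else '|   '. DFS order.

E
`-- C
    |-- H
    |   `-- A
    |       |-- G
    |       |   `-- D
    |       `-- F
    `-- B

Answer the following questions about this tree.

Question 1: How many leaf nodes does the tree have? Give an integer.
Answer: 3

Derivation:
Leaves (nodes with no children): B, D, F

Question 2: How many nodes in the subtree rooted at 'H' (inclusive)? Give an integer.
Subtree rooted at H contains: A, D, F, G, H
Count = 5

Answer: 5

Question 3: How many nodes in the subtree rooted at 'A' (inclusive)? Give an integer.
Subtree rooted at A contains: A, D, F, G
Count = 4

Answer: 4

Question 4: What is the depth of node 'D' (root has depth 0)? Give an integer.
Path from root to D: E -> C -> H -> A -> G -> D
Depth = number of edges = 5

Answer: 5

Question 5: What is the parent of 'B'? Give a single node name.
Scan adjacency: B appears as child of C

Answer: C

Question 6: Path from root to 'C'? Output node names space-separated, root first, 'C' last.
Walk down from root: E -> C

Answer: E C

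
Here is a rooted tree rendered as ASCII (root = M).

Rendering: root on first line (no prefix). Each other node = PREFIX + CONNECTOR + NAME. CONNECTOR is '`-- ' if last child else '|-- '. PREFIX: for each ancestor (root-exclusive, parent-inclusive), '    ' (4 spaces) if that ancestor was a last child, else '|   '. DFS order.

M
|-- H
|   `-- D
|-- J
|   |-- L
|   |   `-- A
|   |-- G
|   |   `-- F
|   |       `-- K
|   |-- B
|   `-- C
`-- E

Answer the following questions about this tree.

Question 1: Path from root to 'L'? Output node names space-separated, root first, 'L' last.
Walk down from root: M -> J -> L

Answer: M J L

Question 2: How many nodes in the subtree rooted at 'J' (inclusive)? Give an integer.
Subtree rooted at J contains: A, B, C, F, G, J, K, L
Count = 8

Answer: 8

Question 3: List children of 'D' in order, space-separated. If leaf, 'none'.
Answer: none

Derivation:
Node D's children (from adjacency): (leaf)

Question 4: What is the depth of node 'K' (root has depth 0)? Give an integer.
Answer: 4

Derivation:
Path from root to K: M -> J -> G -> F -> K
Depth = number of edges = 4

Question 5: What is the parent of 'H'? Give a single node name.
Scan adjacency: H appears as child of M

Answer: M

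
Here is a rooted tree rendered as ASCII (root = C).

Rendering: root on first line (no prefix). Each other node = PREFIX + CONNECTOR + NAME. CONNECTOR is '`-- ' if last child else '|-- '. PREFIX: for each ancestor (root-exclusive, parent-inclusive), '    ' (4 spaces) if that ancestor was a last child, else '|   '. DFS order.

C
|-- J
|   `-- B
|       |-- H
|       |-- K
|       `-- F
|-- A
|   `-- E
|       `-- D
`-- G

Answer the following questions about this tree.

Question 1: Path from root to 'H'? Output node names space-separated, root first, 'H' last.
Answer: C J B H

Derivation:
Walk down from root: C -> J -> B -> H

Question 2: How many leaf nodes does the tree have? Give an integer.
Leaves (nodes with no children): D, F, G, H, K

Answer: 5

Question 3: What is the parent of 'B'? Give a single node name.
Scan adjacency: B appears as child of J

Answer: J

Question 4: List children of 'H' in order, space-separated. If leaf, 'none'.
Answer: none

Derivation:
Node H's children (from adjacency): (leaf)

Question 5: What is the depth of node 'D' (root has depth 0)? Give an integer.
Answer: 3

Derivation:
Path from root to D: C -> A -> E -> D
Depth = number of edges = 3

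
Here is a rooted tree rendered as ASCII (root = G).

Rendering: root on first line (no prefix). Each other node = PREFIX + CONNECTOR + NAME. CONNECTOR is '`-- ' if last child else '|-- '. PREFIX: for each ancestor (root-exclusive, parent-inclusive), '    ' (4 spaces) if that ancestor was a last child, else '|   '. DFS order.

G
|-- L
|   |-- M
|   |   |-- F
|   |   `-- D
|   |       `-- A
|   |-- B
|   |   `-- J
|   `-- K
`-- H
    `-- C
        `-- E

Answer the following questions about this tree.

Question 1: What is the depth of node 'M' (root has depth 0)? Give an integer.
Answer: 2

Derivation:
Path from root to M: G -> L -> M
Depth = number of edges = 2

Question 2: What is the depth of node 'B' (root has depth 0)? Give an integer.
Answer: 2

Derivation:
Path from root to B: G -> L -> B
Depth = number of edges = 2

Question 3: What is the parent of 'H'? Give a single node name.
Scan adjacency: H appears as child of G

Answer: G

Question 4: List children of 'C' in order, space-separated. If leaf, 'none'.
Node C's children (from adjacency): E

Answer: E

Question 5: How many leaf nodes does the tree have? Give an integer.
Leaves (nodes with no children): A, E, F, J, K

Answer: 5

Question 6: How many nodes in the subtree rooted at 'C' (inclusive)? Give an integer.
Answer: 2

Derivation:
Subtree rooted at C contains: C, E
Count = 2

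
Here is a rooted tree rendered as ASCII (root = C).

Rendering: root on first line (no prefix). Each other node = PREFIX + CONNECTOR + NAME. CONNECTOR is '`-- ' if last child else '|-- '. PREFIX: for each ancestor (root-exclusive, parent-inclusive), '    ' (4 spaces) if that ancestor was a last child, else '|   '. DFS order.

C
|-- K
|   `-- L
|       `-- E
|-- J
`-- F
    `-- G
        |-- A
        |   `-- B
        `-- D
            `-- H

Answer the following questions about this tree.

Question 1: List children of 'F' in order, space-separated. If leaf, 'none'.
Answer: G

Derivation:
Node F's children (from adjacency): G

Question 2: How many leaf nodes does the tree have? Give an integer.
Leaves (nodes with no children): B, E, H, J

Answer: 4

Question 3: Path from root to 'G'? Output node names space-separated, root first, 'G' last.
Walk down from root: C -> F -> G

Answer: C F G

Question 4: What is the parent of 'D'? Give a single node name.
Scan adjacency: D appears as child of G

Answer: G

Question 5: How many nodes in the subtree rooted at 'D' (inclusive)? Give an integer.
Subtree rooted at D contains: D, H
Count = 2

Answer: 2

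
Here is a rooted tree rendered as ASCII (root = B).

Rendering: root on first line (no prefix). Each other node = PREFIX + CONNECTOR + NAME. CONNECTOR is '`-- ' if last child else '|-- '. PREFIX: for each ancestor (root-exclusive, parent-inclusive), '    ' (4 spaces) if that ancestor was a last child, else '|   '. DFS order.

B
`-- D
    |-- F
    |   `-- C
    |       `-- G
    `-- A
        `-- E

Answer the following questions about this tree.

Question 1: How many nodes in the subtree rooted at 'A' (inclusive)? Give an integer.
Subtree rooted at A contains: A, E
Count = 2

Answer: 2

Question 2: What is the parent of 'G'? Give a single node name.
Answer: C

Derivation:
Scan adjacency: G appears as child of C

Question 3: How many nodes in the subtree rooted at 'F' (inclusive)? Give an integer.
Answer: 3

Derivation:
Subtree rooted at F contains: C, F, G
Count = 3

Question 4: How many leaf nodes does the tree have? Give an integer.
Leaves (nodes with no children): E, G

Answer: 2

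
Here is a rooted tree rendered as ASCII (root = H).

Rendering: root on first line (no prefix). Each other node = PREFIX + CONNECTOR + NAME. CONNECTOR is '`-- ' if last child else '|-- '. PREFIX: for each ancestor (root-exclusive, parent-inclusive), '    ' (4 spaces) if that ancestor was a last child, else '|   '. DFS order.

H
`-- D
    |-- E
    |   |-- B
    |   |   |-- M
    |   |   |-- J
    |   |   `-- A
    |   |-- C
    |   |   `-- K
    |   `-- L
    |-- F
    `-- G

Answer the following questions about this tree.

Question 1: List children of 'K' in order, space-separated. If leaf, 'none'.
Node K's children (from adjacency): (leaf)

Answer: none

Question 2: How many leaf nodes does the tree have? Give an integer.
Answer: 7

Derivation:
Leaves (nodes with no children): A, F, G, J, K, L, M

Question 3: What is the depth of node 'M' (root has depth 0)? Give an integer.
Path from root to M: H -> D -> E -> B -> M
Depth = number of edges = 4

Answer: 4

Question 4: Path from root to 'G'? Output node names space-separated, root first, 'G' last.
Answer: H D G

Derivation:
Walk down from root: H -> D -> G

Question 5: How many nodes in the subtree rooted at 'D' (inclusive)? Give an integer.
Subtree rooted at D contains: A, B, C, D, E, F, G, J, K, L, M
Count = 11

Answer: 11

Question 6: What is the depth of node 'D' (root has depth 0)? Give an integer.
Path from root to D: H -> D
Depth = number of edges = 1

Answer: 1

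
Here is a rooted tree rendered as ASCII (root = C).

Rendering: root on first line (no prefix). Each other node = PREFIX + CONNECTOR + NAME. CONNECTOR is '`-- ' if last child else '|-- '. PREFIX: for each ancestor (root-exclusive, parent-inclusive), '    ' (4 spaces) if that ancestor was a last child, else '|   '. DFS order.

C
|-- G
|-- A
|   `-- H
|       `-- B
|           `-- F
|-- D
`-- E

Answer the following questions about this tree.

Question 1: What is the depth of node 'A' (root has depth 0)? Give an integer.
Path from root to A: C -> A
Depth = number of edges = 1

Answer: 1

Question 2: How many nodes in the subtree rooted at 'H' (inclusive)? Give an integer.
Subtree rooted at H contains: B, F, H
Count = 3

Answer: 3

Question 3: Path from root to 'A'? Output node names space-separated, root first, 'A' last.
Answer: C A

Derivation:
Walk down from root: C -> A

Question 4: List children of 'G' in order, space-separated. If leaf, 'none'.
Answer: none

Derivation:
Node G's children (from adjacency): (leaf)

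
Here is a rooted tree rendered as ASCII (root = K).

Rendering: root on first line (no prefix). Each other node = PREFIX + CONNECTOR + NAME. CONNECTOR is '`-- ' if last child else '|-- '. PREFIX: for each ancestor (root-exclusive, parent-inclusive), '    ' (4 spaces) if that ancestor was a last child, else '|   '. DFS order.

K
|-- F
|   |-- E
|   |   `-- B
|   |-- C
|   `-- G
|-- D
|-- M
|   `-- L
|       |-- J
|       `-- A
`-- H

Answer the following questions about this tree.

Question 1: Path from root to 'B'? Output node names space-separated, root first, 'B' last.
Answer: K F E B

Derivation:
Walk down from root: K -> F -> E -> B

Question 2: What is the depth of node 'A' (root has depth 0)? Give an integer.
Path from root to A: K -> M -> L -> A
Depth = number of edges = 3

Answer: 3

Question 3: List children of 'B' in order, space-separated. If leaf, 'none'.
Node B's children (from adjacency): (leaf)

Answer: none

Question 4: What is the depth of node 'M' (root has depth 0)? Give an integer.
Answer: 1

Derivation:
Path from root to M: K -> M
Depth = number of edges = 1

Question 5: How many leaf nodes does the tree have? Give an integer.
Leaves (nodes with no children): A, B, C, D, G, H, J

Answer: 7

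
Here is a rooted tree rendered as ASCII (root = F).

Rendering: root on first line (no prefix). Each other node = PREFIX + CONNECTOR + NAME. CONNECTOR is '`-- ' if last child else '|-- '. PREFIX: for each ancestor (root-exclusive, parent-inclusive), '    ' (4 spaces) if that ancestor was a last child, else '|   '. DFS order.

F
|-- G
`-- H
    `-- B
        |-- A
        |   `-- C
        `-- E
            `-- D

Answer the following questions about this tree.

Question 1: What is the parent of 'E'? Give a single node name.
Scan adjacency: E appears as child of B

Answer: B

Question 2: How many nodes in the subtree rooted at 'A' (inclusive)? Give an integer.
Answer: 2

Derivation:
Subtree rooted at A contains: A, C
Count = 2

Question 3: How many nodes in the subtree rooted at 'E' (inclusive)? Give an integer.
Answer: 2

Derivation:
Subtree rooted at E contains: D, E
Count = 2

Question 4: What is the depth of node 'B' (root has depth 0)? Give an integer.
Path from root to B: F -> H -> B
Depth = number of edges = 2

Answer: 2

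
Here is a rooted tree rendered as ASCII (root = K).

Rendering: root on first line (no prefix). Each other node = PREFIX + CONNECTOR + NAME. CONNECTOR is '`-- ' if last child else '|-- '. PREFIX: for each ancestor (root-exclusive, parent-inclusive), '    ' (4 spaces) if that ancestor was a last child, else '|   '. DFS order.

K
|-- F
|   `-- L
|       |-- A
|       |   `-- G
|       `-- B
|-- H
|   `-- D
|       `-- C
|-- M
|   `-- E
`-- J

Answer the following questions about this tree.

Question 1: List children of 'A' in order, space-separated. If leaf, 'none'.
Node A's children (from adjacency): G

Answer: G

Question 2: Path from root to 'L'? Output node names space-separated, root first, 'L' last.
Walk down from root: K -> F -> L

Answer: K F L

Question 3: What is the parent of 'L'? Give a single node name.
Scan adjacency: L appears as child of F

Answer: F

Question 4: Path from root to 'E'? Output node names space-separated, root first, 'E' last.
Walk down from root: K -> M -> E

Answer: K M E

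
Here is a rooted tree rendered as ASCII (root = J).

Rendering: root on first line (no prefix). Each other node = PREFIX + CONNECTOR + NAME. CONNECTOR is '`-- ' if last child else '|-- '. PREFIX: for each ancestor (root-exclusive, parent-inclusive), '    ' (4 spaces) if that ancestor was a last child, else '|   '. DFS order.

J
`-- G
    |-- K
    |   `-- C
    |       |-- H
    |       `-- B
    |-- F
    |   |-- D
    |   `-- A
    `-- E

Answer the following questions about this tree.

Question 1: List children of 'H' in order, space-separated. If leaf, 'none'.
Answer: none

Derivation:
Node H's children (from adjacency): (leaf)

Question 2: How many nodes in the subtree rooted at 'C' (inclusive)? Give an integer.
Answer: 3

Derivation:
Subtree rooted at C contains: B, C, H
Count = 3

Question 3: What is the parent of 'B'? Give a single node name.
Answer: C

Derivation:
Scan adjacency: B appears as child of C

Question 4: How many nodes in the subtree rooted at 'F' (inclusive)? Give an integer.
Answer: 3

Derivation:
Subtree rooted at F contains: A, D, F
Count = 3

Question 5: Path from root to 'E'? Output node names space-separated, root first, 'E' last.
Walk down from root: J -> G -> E

Answer: J G E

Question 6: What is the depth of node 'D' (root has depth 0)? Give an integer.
Path from root to D: J -> G -> F -> D
Depth = number of edges = 3

Answer: 3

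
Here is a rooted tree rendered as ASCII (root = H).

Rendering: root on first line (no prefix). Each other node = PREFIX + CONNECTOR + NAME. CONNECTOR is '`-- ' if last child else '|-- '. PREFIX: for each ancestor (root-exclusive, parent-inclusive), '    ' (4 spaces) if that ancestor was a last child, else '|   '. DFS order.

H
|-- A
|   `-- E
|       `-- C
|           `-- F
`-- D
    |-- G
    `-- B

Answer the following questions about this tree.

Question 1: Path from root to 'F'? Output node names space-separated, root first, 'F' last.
Answer: H A E C F

Derivation:
Walk down from root: H -> A -> E -> C -> F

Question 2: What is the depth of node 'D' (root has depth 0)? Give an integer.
Answer: 1

Derivation:
Path from root to D: H -> D
Depth = number of edges = 1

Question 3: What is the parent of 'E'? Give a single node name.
Scan adjacency: E appears as child of A

Answer: A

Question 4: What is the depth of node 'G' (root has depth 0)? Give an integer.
Path from root to G: H -> D -> G
Depth = number of edges = 2

Answer: 2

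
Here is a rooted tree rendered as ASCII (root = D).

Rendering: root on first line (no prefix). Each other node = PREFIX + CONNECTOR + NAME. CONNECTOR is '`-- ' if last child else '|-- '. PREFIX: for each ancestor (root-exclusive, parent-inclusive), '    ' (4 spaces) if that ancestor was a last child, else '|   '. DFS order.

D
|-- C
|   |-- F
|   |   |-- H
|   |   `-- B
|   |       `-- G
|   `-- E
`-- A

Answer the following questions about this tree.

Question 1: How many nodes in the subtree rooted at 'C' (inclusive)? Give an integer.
Answer: 6

Derivation:
Subtree rooted at C contains: B, C, E, F, G, H
Count = 6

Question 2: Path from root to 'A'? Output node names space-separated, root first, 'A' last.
Answer: D A

Derivation:
Walk down from root: D -> A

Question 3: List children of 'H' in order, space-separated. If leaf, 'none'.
Answer: none

Derivation:
Node H's children (from adjacency): (leaf)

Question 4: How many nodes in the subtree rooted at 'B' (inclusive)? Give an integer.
Subtree rooted at B contains: B, G
Count = 2

Answer: 2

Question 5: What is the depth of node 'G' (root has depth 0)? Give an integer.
Answer: 4

Derivation:
Path from root to G: D -> C -> F -> B -> G
Depth = number of edges = 4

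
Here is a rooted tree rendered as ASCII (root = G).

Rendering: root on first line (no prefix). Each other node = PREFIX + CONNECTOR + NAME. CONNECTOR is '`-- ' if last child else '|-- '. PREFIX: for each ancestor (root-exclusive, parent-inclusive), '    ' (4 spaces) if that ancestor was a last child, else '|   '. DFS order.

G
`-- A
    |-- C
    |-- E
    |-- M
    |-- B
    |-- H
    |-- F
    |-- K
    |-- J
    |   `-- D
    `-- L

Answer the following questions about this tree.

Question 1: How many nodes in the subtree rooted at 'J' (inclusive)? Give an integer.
Subtree rooted at J contains: D, J
Count = 2

Answer: 2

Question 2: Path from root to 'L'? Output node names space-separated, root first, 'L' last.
Walk down from root: G -> A -> L

Answer: G A L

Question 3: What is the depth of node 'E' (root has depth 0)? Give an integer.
Answer: 2

Derivation:
Path from root to E: G -> A -> E
Depth = number of edges = 2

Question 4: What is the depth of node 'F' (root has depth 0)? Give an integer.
Path from root to F: G -> A -> F
Depth = number of edges = 2

Answer: 2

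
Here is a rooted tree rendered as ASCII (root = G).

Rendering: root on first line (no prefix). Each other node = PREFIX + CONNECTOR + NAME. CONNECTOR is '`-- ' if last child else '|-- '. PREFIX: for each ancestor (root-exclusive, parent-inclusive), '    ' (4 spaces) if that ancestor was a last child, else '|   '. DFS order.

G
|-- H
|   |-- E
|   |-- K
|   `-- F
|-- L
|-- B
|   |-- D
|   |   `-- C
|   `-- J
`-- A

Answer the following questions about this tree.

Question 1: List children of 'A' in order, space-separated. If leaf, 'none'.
Answer: none

Derivation:
Node A's children (from adjacency): (leaf)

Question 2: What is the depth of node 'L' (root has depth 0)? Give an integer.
Answer: 1

Derivation:
Path from root to L: G -> L
Depth = number of edges = 1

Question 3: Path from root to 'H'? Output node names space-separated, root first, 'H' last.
Walk down from root: G -> H

Answer: G H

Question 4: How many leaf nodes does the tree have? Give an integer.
Leaves (nodes with no children): A, C, E, F, J, K, L

Answer: 7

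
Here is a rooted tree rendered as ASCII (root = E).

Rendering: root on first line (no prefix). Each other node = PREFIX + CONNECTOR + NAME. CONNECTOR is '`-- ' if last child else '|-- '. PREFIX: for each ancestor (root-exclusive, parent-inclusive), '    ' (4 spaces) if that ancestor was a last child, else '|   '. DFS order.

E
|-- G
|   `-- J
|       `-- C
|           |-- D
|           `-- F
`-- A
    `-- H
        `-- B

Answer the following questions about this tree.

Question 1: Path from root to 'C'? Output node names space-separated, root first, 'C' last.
Answer: E G J C

Derivation:
Walk down from root: E -> G -> J -> C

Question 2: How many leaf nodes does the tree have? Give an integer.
Answer: 3

Derivation:
Leaves (nodes with no children): B, D, F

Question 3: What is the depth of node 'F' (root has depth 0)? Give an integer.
Answer: 4

Derivation:
Path from root to F: E -> G -> J -> C -> F
Depth = number of edges = 4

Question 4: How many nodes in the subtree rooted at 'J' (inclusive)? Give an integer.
Subtree rooted at J contains: C, D, F, J
Count = 4

Answer: 4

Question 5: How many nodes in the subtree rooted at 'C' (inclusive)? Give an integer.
Answer: 3

Derivation:
Subtree rooted at C contains: C, D, F
Count = 3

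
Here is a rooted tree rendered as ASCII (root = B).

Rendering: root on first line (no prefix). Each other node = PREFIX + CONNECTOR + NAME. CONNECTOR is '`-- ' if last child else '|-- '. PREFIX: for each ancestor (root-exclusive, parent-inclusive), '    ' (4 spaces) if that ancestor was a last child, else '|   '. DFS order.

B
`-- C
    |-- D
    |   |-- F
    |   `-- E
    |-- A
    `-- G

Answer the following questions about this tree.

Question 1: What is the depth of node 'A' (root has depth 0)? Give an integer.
Answer: 2

Derivation:
Path from root to A: B -> C -> A
Depth = number of edges = 2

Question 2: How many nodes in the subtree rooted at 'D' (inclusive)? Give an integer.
Subtree rooted at D contains: D, E, F
Count = 3

Answer: 3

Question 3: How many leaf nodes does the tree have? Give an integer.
Leaves (nodes with no children): A, E, F, G

Answer: 4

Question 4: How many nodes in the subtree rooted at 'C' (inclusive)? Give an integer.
Subtree rooted at C contains: A, C, D, E, F, G
Count = 6

Answer: 6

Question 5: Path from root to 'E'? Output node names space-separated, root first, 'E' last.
Answer: B C D E

Derivation:
Walk down from root: B -> C -> D -> E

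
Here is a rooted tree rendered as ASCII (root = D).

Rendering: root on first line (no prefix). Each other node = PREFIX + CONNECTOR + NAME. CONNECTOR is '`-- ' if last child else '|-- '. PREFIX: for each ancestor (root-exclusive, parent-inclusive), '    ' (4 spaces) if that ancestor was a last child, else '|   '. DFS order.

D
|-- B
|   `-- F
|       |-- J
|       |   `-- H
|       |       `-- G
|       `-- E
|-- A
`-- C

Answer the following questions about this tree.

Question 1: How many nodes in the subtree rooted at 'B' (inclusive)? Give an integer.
Answer: 6

Derivation:
Subtree rooted at B contains: B, E, F, G, H, J
Count = 6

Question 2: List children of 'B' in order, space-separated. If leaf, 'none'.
Answer: F

Derivation:
Node B's children (from adjacency): F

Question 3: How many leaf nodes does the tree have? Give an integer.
Leaves (nodes with no children): A, C, E, G

Answer: 4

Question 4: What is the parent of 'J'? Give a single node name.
Scan adjacency: J appears as child of F

Answer: F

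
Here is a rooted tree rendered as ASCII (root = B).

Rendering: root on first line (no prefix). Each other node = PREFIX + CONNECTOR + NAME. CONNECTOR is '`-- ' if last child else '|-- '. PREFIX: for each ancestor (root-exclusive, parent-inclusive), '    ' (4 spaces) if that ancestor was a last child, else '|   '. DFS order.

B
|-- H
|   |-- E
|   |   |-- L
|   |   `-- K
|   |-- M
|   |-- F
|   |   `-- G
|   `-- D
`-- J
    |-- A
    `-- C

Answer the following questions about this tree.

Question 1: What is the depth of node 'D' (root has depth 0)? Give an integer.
Path from root to D: B -> H -> D
Depth = number of edges = 2

Answer: 2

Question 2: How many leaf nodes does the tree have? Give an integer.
Leaves (nodes with no children): A, C, D, G, K, L, M

Answer: 7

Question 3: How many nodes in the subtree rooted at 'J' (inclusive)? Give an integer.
Subtree rooted at J contains: A, C, J
Count = 3

Answer: 3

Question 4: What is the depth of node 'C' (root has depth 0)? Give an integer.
Path from root to C: B -> J -> C
Depth = number of edges = 2

Answer: 2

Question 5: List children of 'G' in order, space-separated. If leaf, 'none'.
Node G's children (from adjacency): (leaf)

Answer: none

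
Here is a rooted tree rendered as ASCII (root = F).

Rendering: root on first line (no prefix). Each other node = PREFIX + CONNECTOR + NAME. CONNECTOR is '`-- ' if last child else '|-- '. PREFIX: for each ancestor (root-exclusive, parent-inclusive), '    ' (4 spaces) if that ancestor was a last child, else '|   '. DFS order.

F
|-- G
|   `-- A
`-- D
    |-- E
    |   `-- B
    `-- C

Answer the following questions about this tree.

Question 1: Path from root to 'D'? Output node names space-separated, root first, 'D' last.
Walk down from root: F -> D

Answer: F D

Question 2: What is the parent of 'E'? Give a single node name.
Scan adjacency: E appears as child of D

Answer: D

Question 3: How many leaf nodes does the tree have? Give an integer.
Answer: 3

Derivation:
Leaves (nodes with no children): A, B, C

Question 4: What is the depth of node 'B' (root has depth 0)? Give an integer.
Path from root to B: F -> D -> E -> B
Depth = number of edges = 3

Answer: 3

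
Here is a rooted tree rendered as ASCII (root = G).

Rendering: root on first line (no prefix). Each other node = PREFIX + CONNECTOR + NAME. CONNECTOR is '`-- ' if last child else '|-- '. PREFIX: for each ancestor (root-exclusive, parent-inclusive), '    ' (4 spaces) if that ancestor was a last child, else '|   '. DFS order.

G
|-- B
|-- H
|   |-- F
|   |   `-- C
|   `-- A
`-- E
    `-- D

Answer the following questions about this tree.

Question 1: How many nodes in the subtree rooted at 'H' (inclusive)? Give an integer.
Answer: 4

Derivation:
Subtree rooted at H contains: A, C, F, H
Count = 4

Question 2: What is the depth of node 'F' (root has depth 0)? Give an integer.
Answer: 2

Derivation:
Path from root to F: G -> H -> F
Depth = number of edges = 2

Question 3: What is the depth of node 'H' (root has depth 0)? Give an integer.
Path from root to H: G -> H
Depth = number of edges = 1

Answer: 1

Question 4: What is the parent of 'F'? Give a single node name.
Scan adjacency: F appears as child of H

Answer: H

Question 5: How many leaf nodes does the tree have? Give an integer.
Answer: 4

Derivation:
Leaves (nodes with no children): A, B, C, D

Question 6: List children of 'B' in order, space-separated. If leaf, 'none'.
Node B's children (from adjacency): (leaf)

Answer: none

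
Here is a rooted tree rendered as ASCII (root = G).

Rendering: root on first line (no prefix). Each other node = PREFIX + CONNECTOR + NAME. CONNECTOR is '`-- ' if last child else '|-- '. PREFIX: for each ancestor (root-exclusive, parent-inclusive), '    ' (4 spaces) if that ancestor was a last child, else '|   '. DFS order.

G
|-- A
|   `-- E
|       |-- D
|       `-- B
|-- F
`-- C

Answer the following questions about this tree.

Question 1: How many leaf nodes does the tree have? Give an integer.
Answer: 4

Derivation:
Leaves (nodes with no children): B, C, D, F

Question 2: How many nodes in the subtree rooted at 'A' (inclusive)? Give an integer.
Subtree rooted at A contains: A, B, D, E
Count = 4

Answer: 4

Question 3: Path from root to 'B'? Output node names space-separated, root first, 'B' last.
Answer: G A E B

Derivation:
Walk down from root: G -> A -> E -> B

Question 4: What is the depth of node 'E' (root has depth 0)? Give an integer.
Answer: 2

Derivation:
Path from root to E: G -> A -> E
Depth = number of edges = 2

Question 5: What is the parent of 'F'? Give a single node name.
Scan adjacency: F appears as child of G

Answer: G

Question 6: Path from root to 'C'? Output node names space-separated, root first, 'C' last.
Answer: G C

Derivation:
Walk down from root: G -> C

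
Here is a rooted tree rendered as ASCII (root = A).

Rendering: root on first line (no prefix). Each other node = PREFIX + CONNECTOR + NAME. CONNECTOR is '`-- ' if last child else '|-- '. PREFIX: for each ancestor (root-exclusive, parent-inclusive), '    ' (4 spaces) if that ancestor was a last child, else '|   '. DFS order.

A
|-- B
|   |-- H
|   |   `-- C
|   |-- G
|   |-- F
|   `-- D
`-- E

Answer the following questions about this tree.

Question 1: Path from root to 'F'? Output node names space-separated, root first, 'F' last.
Answer: A B F

Derivation:
Walk down from root: A -> B -> F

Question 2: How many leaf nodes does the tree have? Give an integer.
Leaves (nodes with no children): C, D, E, F, G

Answer: 5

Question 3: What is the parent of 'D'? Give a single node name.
Answer: B

Derivation:
Scan adjacency: D appears as child of B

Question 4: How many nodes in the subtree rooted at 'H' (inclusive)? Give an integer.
Subtree rooted at H contains: C, H
Count = 2

Answer: 2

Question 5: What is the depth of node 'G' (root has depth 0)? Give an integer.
Answer: 2

Derivation:
Path from root to G: A -> B -> G
Depth = number of edges = 2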